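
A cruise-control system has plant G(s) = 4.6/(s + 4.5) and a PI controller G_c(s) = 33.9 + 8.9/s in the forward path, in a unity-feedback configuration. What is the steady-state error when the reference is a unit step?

0

The open loop G_c(s)G(s) has a pole at the origin (type 1), so the static position error constant is infinite and e_ss = 1/(1+∞) = 0.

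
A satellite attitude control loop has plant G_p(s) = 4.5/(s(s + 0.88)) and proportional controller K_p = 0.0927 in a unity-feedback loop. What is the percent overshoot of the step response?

From 1 + K_pG_p(s) = 0: s² + 0.88s + 0.4172 = 0 ⇒ ω_n = 0.6459, ζ = 0.6813.
%OS = 100·exp(−πζ/√(1−ζ²)) = 100·exp(−π·0.6813/√0.5359) = 5.37%.

5.37%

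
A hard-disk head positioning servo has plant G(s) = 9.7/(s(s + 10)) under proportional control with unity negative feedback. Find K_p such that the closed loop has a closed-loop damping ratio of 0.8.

K_p = 4.03

Closed-loop characteristic equation: s² + 10s + K_p·9.7 = 0.
So ω_n = √(9.7K_p) and 2ζω_n = 10, giving ζ = 10/(2√(9.7K_p)).
Setting ζ = 0.8: √(9.7K_p) = 10/(2·0.8) = 6.25, so K_p = 39.06/9.7 = 4.03.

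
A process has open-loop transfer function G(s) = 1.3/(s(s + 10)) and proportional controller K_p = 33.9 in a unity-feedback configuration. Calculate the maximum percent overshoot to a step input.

The closed-loop denominator s² + 10s + 44.07 gives ω_n = √44.07 = 6.639 and ζ = 10/(2ω_n) = 0.7532.
%OS = 100·exp(−πζ/√(1−ζ²)) = 100·exp(−π·0.7532/√0.4327) = 2.74%.

2.74%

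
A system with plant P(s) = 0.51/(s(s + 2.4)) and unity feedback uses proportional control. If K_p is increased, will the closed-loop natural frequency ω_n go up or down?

increase

ω_n = √(0.51·K_p), which grows with K_p.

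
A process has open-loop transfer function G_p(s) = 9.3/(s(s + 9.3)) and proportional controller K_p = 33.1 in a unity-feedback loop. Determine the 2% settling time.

T_s ≈ 0.86 s

From 1 + K_pG_p(s) = 0: s² + 9.3s + 307.8 = 0 ⇒ ω_n = 17.55, ζ = 0.265.
2% settling time T_s ≈ 4/(ζω_n) = 4/4.65 = 0.86 s.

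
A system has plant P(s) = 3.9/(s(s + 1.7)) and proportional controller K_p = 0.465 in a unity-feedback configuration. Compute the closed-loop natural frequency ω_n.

With unity feedback the closed-loop characteristic equation is s² + 1.7s + 0.465·3.9 = s² + 1.7s + 1.814 = 0.
So ω_n² = 1.814 ⇒ ω_n = 1.347 rad/s, and ζ = 1.7/(2ω_n) = 0.631.

ω_n = 1.35 rad/s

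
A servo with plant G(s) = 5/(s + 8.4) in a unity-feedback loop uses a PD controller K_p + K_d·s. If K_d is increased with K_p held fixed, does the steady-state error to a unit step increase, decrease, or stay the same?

K_d affects only the transient (the s-coefficient); the DC loop gain, and hence e_ss, depends only on K_p.

unchanged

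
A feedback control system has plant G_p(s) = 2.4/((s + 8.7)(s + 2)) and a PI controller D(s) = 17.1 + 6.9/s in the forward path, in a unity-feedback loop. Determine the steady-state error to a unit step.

The open loop D(s)G_p(s) has a pole at the origin (type 1), so the static position error constant is infinite and e_ss = 1/(1+∞) = 0.

0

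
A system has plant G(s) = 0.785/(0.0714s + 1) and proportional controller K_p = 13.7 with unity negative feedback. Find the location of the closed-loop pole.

s = -164.6

Closed loop: T(s) = K_p·G/(1+K_p·G) = 10.75/(0.0714s + 1 + 10.75), with pole at s = −(1 + 10.75)/0.0714 = −164.6.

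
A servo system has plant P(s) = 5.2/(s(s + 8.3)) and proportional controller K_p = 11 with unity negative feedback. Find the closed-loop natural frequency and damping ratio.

ω_n = 7.56 rad/s, ζ = 0.549

The closed-loop denominator is s(s+8.3) + 11·5.2 = s² + 8.3s + 57.2.
Matching s² + 2ζω_n s + ω_n²: ω_n = √57.2 = 7.563 rad/s and 2ζω_n = 8.3, so ζ = 8.3/(2·7.563) = 0.549.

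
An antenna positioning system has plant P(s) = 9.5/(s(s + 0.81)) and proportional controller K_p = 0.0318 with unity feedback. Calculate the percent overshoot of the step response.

3.26%

The closed-loop denominator s² + 0.81s + 0.3021 gives ω_n = √0.3021 = 0.5496 and ζ = 0.81/(2ω_n) = 0.7369.
%OS = 100·exp(−πζ/√(1−ζ²)) = 100·exp(−π·0.7369/√0.4571) = 3.26%.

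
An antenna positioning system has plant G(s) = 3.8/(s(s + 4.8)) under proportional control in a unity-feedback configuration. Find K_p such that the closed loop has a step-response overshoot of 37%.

K_p = 16.6

From %OS = 100·exp(−πζ/√(1−ζ²)) = 37%, ζ = −ln(0.37)/√(π²+ln²(0.37)) = 0.3017.
Characteristic equation s² + 4.8s + 3.8K_p = 0 gives ζ = 4.8/(2√(3.8K_p)).
Setting ζ = 0.3017: √(3.8K_p) = 4.8/(2·0.3017) = 7.954, so K_p = 63.27/3.8 = 16.6.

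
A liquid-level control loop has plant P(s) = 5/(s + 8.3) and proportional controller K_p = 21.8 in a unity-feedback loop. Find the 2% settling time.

Closed-loop transfer function: T(s) = K_p·P(s)/(1 + K_p·P(s)) = 109/(s + 8.3 + 109) = 109/(s + 117.3).
Time constant τ = 1/117.3 = 0.008525 s, so the 2% settling time is about 4τ = 0.0341 s.

T_s ≈ 0.0341 s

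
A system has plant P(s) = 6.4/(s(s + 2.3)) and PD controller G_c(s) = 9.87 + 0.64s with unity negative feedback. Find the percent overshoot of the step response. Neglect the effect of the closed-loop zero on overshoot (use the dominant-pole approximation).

25.1%

Forward path: (9.87 + 0.64s)·6.4/(s(s+2.3)). The closed-loop characteristic equation is s² + (2.3 + 6.4·0.64)s + 6.4·9.87 = 0.
That is s² + 6.396s + 63.17 = 0, so ω_n = 7.948 rad/s and ζ = 6.396/(2·7.948) = 0.4024.
%OS = 100·exp(−πζ/√(1−ζ²)) = 25.1%.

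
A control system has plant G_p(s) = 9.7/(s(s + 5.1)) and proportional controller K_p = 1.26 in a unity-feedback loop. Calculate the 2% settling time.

Closed-loop characteristic equation: s² + 5.1s + 12.22 = 0, so ω_n = 3.496 rad/s and ζ = 5.1/(2·3.496) = 0.7294.
2% settling time T_s ≈ 4/(ζω_n) = 4/2.55 = 1.57 s.

T_s ≈ 1.57 s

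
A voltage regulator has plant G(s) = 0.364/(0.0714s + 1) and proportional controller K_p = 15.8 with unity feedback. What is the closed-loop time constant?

τ = 0.0106 s

Closed loop: T(s) = K_p·G/(1+K_p·G) = 5.751/(0.0714s + 1 + 5.751), with pole at s = −(1 + 5.751)/0.0714 = −94.55.
Closed-loop time constant τ = 1/94.55 = 0.0106 s.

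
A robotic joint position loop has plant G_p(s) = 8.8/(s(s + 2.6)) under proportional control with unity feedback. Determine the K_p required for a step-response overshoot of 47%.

From %OS = 100·exp(−πζ/√(1−ζ²)) = 47%, ζ = −ln(0.47)/√(π²+ln²(0.47)) = 0.2337.
Characteristic equation s² + 2.6s + 8.8K_p = 0 gives ζ = 2.6/(2√(8.8K_p)).
Setting ζ = 0.2337: √(8.8K_p) = 2.6/(2·0.2337) = 5.563, so K_p = 30.95/8.8 = 3.52.

K_p = 3.52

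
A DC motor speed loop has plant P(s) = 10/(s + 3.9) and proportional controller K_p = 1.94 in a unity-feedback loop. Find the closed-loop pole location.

Closed-loop transfer function: T(s) = K_p·P(s)/(1 + K_p·P(s)) = 19.4/(s + 3.9 + 19.4) = 19.4/(s + 23.3).
The closed-loop pole is at s = −23.3.

s = -23.3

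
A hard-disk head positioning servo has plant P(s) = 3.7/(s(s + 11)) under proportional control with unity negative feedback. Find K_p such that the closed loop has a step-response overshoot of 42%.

From %OS = 100·exp(−πζ/√(1−ζ²)) = 42%, ζ = −ln(0.42)/√(π²+ln²(0.42)) = 0.2662.
Characteristic equation s² + 11s + 3.7K_p = 0 gives ζ = 11/(2√(3.7K_p)).
Setting ζ = 0.2662: √(3.7K_p) = 11/(2·0.2662) = 20.66, so K_p = 427/3.7 = 115.

K_p = 115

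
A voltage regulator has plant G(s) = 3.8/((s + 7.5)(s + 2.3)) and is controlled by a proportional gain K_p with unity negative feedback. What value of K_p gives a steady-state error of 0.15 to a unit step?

The loop is type 0, so e_ss(step) = 1/(1 + K_pos) with K_pos = K_p·G(0).
G(0) = 0.2203. Require 1/(1 + K_p·0.2203) = 0.15, so 1 + 0.2203·K_p = 6.667.
K_p = (6.667 − 1)/0.2203 = 25.7.

K_p = 25.7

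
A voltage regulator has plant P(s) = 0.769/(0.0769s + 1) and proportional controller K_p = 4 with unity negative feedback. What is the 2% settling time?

T_s ≈ 0.0755 s

Closed loop: T(s) = K_p·P/(1+K_p·P) = 3.076/(0.0769s + 1 + 3.076), with pole at s = −(1 + 3.076)/0.0769 = −53.
τ = 1/53 = 0.01887 s, so 2% settling time ≈ 4τ = 0.0755 s.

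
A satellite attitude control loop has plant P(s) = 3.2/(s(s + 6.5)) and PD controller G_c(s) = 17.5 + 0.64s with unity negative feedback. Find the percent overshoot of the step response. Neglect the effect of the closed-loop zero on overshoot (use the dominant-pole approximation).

Forward path: (17.5 + 0.64s)·3.2/(s(s+6.5)). The closed-loop characteristic equation is s² + (6.5 + 3.2·0.64)s + 3.2·17.5 = 0.
That is s² + 8.548s + 56 = 0, so ω_n = 7.483 rad/s and ζ = 8.548/(2·7.483) = 0.5711.
%OS = 100·exp(−πζ/√(1−ζ²)) = 11.2%.

11.2%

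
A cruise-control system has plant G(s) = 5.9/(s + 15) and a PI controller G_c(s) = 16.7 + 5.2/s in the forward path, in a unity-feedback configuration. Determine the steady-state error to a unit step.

The open loop G_c(s)G(s) has a pole at the origin (type 1), so the static position error constant is infinite and e_ss = 1/(1+∞) = 0.

0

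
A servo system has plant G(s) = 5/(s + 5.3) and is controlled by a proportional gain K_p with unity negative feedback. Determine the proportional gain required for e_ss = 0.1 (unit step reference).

The loop is type 0, so e_ss(step) = 1/(1 + K_pos) with K_pos = K_p·G(0).
G(0) = 0.9434. Require 1/(1 + K_p·0.9434) = 0.1, so 1 + 0.9434·K_p = 10.
K_p = (10 − 1)/0.9434 = 9.54.

K_p = 9.54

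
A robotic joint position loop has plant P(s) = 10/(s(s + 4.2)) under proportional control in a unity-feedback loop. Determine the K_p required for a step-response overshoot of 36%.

K_p = 4.61

From %OS = 100·exp(−πζ/√(1−ζ²)) = 36%, ζ = −ln(0.36)/√(π²+ln²(0.36)) = 0.3093.
Characteristic equation s² + 4.2s + 10K_p = 0 gives ζ = 4.2/(2√(10K_p)).
Setting ζ = 0.3093: √(10K_p) = 4.2/(2·0.3093) = 6.79, so K_p = 46.11/10 = 4.61.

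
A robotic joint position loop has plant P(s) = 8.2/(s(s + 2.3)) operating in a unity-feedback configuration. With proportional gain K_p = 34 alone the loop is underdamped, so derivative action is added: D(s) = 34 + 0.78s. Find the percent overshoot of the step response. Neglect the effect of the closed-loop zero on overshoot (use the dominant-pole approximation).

42.9%

Forward path: (34 + 0.78s)·8.2/(s(s+2.3)). The closed-loop characteristic equation is s² + (2.3 + 8.2·0.78)s + 8.2·34 = 0.
That is s² + 8.696s + 278.8 = 0, so ω_n = 16.7 rad/s and ζ = 8.696/(2·16.7) = 0.2604.
%OS = 100·exp(−πζ/√(1−ζ²)) = 42.9%.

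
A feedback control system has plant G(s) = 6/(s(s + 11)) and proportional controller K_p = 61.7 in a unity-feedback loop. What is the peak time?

T_p = 0.17 s

The closed-loop denominator s² + 11s + 370.2 gives ω_n = √370.2 = 19.24 and ζ = 11/(2ω_n) = 0.2859.
Damped frequency ω_d = ω_n√(1−ζ²) = 18.44 rad/s, so peak time T_p = π/ω_d = 0.17 s.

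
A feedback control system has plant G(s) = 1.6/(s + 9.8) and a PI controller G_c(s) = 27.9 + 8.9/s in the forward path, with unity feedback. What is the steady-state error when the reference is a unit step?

0

The open loop G_c(s)G(s) has a pole at the origin (type 1), so the static position error constant is infinite and e_ss = 1/(1+∞) = 0.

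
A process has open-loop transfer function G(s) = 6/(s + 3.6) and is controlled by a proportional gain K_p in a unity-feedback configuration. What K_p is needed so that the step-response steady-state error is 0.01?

K_p = 59.4

Steady-state error for a unit step on this type-0 loop is 1/(1 + K_p·G(0)).
G(0) = 1.667. Require 1/(1 + K_p·1.667) = 0.01, so 1 + 1.667·K_p = 100.
K_p = (100 − 1)/1.667 = 59.4.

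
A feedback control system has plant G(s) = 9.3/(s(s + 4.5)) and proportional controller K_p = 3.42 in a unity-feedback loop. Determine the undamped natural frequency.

ω_n = 5.64 rad/s

The closed-loop denominator is s(s+4.5) + 3.42·9.3 = s² + 4.5s + 31.81.
So ω_n² = 31.81 ⇒ ω_n = 5.64 rad/s, and ζ = 4.5/(2ω_n) = 0.399.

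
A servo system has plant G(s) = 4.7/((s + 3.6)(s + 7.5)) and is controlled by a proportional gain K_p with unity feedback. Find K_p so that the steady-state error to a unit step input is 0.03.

Steady-state error for a unit step on this type-0 loop is 1/(1 + K_p·G(0)).
G(0) = 0.1741. Require 1/(1 + K_p·0.1741) = 0.03, so 1 + 0.1741·K_p = 33.33.
K_p = (33.33 − 1)/0.1741 = 186.

K_p = 186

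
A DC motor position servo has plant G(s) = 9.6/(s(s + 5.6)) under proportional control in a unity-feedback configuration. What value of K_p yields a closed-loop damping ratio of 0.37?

Closed-loop characteristic equation: s² + 5.6s + K_p·9.6 = 0.
So ω_n = √(9.6K_p) and 2ζω_n = 5.6, giving ζ = 5.6/(2√(9.6K_p)).
Setting ζ = 0.37: √(9.6K_p) = 5.6/(2·0.37) = 7.568, so K_p = 57.27/9.6 = 5.97.

K_p = 5.97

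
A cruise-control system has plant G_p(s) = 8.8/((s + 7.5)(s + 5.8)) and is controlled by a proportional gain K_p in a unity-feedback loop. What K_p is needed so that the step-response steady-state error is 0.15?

K_p = 28

The loop is type 0, so e_ss(step) = 1/(1 + K_pos) with K_pos = K_p·G_p(0).
G_p(0) = 0.2023. Require 1/(1 + K_p·0.2023) = 0.15, so 1 + 0.2023·K_p = 6.667.
K_p = (6.667 − 1)/0.2023 = 28.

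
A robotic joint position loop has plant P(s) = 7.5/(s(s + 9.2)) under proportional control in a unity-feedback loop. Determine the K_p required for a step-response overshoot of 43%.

From %OS = 100·exp(−πζ/√(1−ζ²)) = 43%, ζ = −ln(0.43)/√(π²+ln²(0.43)) = 0.2594.
Characteristic equation s² + 9.2s + 7.5K_p = 0 gives ζ = 9.2/(2√(7.5K_p)).
Setting ζ = 0.2594: √(7.5K_p) = 9.2/(2·0.2594) = 17.73, so K_p = 314.4/7.5 = 41.9.

K_p = 41.9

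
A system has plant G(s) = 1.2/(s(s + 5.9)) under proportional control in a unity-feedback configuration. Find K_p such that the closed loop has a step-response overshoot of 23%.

K_p = 40.4

From %OS = 100·exp(−πζ/√(1−ζ²)) = 23%, ζ = −ln(0.23)/√(π²+ln²(0.23)) = 0.4237.
Characteristic equation s² + 5.9s + 1.2K_p = 0 gives ζ = 5.9/(2√(1.2K_p)).
Setting ζ = 0.4237: √(1.2K_p) = 5.9/(2·0.4237) = 6.962, so K_p = 48.47/1.2 = 40.4.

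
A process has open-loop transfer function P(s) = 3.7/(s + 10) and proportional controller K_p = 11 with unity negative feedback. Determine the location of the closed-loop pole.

s = -50.7

Closed-loop transfer function: T(s) = K_p·P(s)/(1 + K_p·P(s)) = 40.7/(s + 10 + 40.7) = 40.7/(s + 50.7).
The closed-loop pole is at s = −50.7.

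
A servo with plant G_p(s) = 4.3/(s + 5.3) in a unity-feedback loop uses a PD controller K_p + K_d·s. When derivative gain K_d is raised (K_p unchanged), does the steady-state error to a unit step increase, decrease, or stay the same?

unchanged

At s = 0 the derivative term contributes nothing: C(0) = K_p regardless of K_d, so K_pos = K_p·G_p(0) and e_ss are unchanged.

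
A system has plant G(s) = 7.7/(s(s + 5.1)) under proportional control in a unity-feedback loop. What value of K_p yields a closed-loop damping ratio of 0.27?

K_p = 11.6

Closed-loop characteristic equation: s² + 5.1s + K_p·7.7 = 0.
So ω_n = √(7.7K_p) and 2ζω_n = 5.1, giving ζ = 5.1/(2√(7.7K_p)).
Setting ζ = 0.27: √(7.7K_p) = 5.1/(2·0.27) = 9.444, so K_p = 89.2/7.7 = 11.6.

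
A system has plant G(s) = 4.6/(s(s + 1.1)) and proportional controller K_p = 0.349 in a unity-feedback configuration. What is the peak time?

The closed-loop denominator s² + 1.1s + 1.605 gives ω_n = √1.605 = 1.267 and ζ = 1.1/(2ω_n) = 0.4341.
Damped frequency ω_d = ω_n√(1−ζ²) = 1.141 rad/s, so peak time T_p = π/ω_d = 2.75 s.

T_p = 2.75 s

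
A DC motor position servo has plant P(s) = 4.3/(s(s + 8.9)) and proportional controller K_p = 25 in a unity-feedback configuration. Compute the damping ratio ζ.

ζ = 0.429

The closed-loop denominator is s(s+8.9) + 25·4.3 = s² + 8.9s + 107.5.
So ω_n² = 107.5 ⇒ ω_n = 10.37 rad/s, and ζ = 8.9/(2ω_n) = 0.429.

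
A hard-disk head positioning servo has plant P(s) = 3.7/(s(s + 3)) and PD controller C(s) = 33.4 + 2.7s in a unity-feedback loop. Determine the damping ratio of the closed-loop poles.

Forward path: (33.4 + 2.7s)·3.7/(s(s+3)). The closed-loop characteristic equation is s² + (3 + 3.7·2.7)s + 3.7·33.4 = 0.
That is s² + 12.99s + 123.6 = 0, so ω_n = 11.12 rad/s and ζ = 12.99/(2·11.12) = 0.5843.

ζ = 0.584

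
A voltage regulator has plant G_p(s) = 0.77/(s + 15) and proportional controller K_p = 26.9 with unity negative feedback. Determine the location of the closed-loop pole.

Closed-loop transfer function: T(s) = K_p·G_p(s)/(1 + K_p·G_p(s)) = 20.71/(s + 15 + 20.71) = 20.71/(s + 35.71).
The closed-loop pole is at s = −35.71.

s = -35.71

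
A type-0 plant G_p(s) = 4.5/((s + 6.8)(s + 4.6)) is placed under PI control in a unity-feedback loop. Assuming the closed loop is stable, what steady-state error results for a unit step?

0

The PI controller's integrator makes the forward path type 1, so e_ss to a step is zero.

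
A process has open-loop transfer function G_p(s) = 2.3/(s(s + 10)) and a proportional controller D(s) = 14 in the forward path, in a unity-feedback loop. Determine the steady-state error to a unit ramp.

The loop has one pole at the origin (type 1). Velocity error constant K_v = lim_{s→0} s·D(s)G_p(s) = 14·2.3/10 = 3.22.
Steady-state error to a unit ramp: e_ss = 1/K_v = 0.311.

0.311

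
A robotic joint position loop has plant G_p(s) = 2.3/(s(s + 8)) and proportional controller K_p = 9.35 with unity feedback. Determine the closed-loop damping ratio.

1 + K_p·G_p(s) = 0 gives s² + 8s + 21.5 = 0.
So ω_n² = 21.5 ⇒ ω_n = 4.637 rad/s, and ζ = 8/(2ω_n) = 0.863.

ζ = 0.863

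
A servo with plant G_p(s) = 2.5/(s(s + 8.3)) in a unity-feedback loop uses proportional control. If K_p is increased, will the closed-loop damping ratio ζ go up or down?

ζ = 8.3/(2√(2.5K_p)); increasing K_p raises the denominator, so ζ falls.

decrease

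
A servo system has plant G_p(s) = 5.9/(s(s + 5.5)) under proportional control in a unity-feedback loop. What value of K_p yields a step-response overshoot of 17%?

From %OS = 100·exp(−πζ/√(1−ζ²)) = 17%, ζ = −ln(0.17)/√(π²+ln²(0.17)) = 0.4913.
Characteristic equation s² + 5.5s + 5.9K_p = 0 gives ζ = 5.5/(2√(5.9K_p)).
Setting ζ = 0.4913: √(5.9K_p) = 5.5/(2·0.4913) = 5.598, so K_p = 31.33/5.9 = 5.31.

K_p = 5.31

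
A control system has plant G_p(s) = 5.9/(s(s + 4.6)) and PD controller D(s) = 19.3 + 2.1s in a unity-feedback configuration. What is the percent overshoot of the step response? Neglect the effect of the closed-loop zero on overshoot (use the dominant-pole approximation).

1.6%

Forward path: (19.3 + 2.1s)·5.9/(s(s+4.6)). The closed-loop characteristic equation is s² + (4.6 + 5.9·2.1)s + 5.9·19.3 = 0.
That is s² + 16.99s + 113.9 = 0, so ω_n = 10.67 rad/s and ζ = 16.99/(2·10.67) = 0.7961.
%OS = 100·exp(−πζ/√(1−ζ²)) = 1.6%.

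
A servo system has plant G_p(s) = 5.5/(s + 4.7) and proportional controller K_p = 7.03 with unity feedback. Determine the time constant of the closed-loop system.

Closed-loop transfer function: T(s) = K_p·G_p(s)/(1 + K_p·G_p(s)) = 38.66/(s + 4.7 + 38.66) = 38.66/(s + 43.37).
Time constant τ = 1/43.37 = 0.0231 s.

τ = 0.0231 s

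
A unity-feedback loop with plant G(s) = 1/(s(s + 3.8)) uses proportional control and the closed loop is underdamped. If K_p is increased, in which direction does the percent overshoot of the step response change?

Characteristic equation s² + 3.8s + K_p·1 = 0: raising K_p raises ω_n while 2ζω_n = 3.8 is fixed, so ζ falls and overshoot grows.

increase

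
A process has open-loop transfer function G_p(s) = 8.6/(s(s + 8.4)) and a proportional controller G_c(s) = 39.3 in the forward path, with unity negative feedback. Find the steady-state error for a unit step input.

0

The open loop G_c(s)G_p(s) has a pole at the origin (type 1), so the static position error constant is infinite and e_ss = 1/(1+∞) = 0.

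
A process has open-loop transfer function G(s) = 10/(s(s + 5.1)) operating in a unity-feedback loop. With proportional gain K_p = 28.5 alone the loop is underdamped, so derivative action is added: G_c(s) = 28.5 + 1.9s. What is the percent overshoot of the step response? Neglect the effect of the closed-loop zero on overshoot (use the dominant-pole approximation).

Forward path: (28.5 + 1.9s)·10/(s(s+5.1)). The closed-loop characteristic equation is s² + (5.1 + 10·1.9)s + 10·28.5 = 0.
That is s² + 24.1s + 285 = 0, so ω_n = 16.88 rad/s and ζ = 24.1/(2·16.88) = 0.7138.
%OS = 100·exp(−πζ/√(1−ζ²)) = 4.07%.

4.07%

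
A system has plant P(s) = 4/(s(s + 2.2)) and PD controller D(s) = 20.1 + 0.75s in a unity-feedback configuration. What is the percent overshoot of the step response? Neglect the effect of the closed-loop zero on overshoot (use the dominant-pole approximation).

Forward path: (20.1 + 0.75s)·4/(s(s+2.2)). The closed-loop characteristic equation is s² + (2.2 + 4·0.75)s + 4·20.1 = 0.
That is s² + 5.2s + 80.4 = 0, so ω_n = 8.967 rad/s and ζ = 5.2/(2·8.967) = 0.29.
%OS = 100·exp(−πζ/√(1−ζ²)) = 38.6%.

38.6%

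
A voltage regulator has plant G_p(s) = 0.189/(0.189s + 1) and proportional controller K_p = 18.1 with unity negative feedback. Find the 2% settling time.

Closed loop: T(s) = K_p·G_p/(1+K_p·G_p) = 3.421/(0.189s + 1 + 3.421), with pole at s = −(1 + 3.421)/0.189 = −23.39.
τ = 1/23.39 = 0.04275 s, so 2% settling time ≈ 4τ = 0.171 s.

T_s ≈ 0.171 s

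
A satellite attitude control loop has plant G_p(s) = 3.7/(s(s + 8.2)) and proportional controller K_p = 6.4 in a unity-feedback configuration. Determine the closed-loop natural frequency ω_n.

The closed-loop denominator is s(s+8.2) + 6.4·3.7 = s² + 8.2s + 23.68.
So ω_n² = 23.68 ⇒ ω_n = 4.866 rad/s, and ζ = 8.2/(2ω_n) = 0.843.

ω_n = 4.87 rad/s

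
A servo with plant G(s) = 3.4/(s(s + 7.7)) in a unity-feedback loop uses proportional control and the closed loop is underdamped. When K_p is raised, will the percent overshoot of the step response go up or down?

increase

ζ = 7.7/(2√(3.4K_p)) decreases as K_p grows; lower damping means more overshoot.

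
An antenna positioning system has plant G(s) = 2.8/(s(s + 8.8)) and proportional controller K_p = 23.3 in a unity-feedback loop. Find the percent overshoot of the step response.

13%

The closed-loop denominator s² + 8.8s + 65.24 gives ω_n = √65.24 = 8.077 and ζ = 8.8/(2ω_n) = 0.5447.
%OS = 100·exp(−πζ/√(1−ζ²)) = 100·exp(−π·0.5447/√0.7032) = 13%.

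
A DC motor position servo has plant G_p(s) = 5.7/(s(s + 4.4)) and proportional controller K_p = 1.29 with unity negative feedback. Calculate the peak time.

The closed-loop denominator s² + 4.4s + 7.353 gives ω_n = √7.353 = 2.712 and ζ = 4.4/(2ω_n) = 0.8113.
Damped frequency ω_d = ω_n√(1−ζ²) = 1.585 rad/s, so peak time T_p = π/ω_d = 1.98 s.

T_p = 1.98 s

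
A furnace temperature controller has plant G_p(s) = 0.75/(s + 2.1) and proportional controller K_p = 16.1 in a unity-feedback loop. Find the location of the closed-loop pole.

Closed-loop transfer function: T(s) = K_p·G_p(s)/(1 + K_p·G_p(s)) = 12.08/(s + 2.1 + 12.08) = 12.08/(s + 14.18).
The closed-loop pole is at s = −14.18.

s = -14.18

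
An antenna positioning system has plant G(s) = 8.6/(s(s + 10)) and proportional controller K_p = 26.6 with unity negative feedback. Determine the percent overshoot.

Closed-loop characteristic equation: s² + 10s + 228.8 = 0, so ω_n = 15.12 rad/s and ζ = 10/(2·15.12) = 0.3306.
%OS = 100·exp(−πζ/√(1−ζ²)) = 100·exp(−π·0.3306/√0.8907) = 33.3%.

33.3%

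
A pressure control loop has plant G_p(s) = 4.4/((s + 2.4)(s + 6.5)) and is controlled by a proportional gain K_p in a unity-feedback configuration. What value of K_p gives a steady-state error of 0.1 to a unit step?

For a type-0 loop with proportional control, e_ss = 1/(1 + K_p·G_p(0)).
G_p(0) = 0.2821. Require 1/(1 + K_p·0.2821) = 0.1, so 1 + 0.2821·K_p = 10.
K_p = (10 − 1)/0.2821 = 31.9.

K_p = 31.9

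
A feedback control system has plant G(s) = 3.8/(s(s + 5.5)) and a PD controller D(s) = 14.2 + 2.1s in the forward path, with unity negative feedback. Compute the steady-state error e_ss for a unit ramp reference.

0.102

The loop has one pole at the origin (type 1). Velocity error constant K_v = lim_{s→0} s·D(s)G(s) = 14.2·3.8/5.5 = 9.811.
Steady-state error to a unit ramp: e_ss = 1/K_v = 0.102.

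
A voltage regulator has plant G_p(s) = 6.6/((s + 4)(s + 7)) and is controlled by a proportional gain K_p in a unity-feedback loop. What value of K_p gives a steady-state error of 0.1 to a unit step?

The loop is type 0, so e_ss(step) = 1/(1 + K_pos) with K_pos = K_p·G_p(0).
G_p(0) = 0.2357. Require 1/(1 + K_p·0.2357) = 0.1, so 1 + 0.2357·K_p = 10.
K_p = (10 − 1)/0.2357 = 38.2.

K_p = 38.2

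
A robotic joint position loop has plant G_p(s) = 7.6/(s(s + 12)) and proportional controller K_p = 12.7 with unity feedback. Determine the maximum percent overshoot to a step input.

8.87%

From 1 + K_pG_p(s) = 0: s² + 12s + 96.52 = 0 ⇒ ω_n = 9.824, ζ = 0.6107.
%OS = 100·exp(−πζ/√(1−ζ²)) = 100·exp(−π·0.6107/√0.627) = 8.87%.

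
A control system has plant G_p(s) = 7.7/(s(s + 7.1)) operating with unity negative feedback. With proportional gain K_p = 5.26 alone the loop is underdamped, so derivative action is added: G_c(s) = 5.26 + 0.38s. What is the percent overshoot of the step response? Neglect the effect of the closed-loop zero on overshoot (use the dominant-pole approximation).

1.8%

Forward path: (5.26 + 0.38s)·7.7/(s(s+7.1)). The closed-loop characteristic equation is s² + (7.1 + 7.7·0.38)s + 7.7·5.26 = 0.
That is s² + 10.03s + 40.5 = 0, so ω_n = 6.364 rad/s and ζ = 10.03/(2·6.364) = 0.7877.
%OS = 100·exp(−πζ/√(1−ζ²)) = 1.8%.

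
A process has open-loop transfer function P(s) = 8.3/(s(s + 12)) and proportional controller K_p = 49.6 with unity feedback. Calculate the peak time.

T_p = 0.162 s

Closed-loop characteristic equation: s² + 12s + 411.7 = 0, so ω_n = 20.29 rad/s and ζ = 12/(2·20.29) = 0.2957.
Damped frequency ω_d = ω_n√(1−ζ²) = 19.38 rad/s, so peak time T_p = π/ω_d = 0.162 s.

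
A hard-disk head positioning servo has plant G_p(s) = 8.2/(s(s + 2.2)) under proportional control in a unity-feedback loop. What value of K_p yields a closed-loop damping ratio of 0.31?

K_p = 1.54

Closed-loop characteristic equation: s² + 2.2s + K_p·8.2 = 0.
So ω_n = √(8.2K_p) and 2ζω_n = 2.2, giving ζ = 2.2/(2√(8.2K_p)).
Setting ζ = 0.31: √(8.2K_p) = 2.2/(2·0.31) = 3.548, so K_p = 12.59/8.2 = 1.54.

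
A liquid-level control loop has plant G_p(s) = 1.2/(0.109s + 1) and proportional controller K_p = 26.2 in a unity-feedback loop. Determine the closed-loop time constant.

Closed loop: T(s) = K_p·G_p/(1+K_p·G_p) = 31.44/(0.109s + 1 + 31.44), with pole at s = −(1 + 31.44)/0.109 = −297.6.
Closed-loop time constant τ = 1/297.6 = 0.00336 s.

τ = 0.00336 s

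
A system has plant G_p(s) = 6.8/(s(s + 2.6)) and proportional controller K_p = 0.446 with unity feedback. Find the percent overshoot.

The closed-loop denominator s² + 2.6s + 3.033 gives ω_n = √3.033 = 1.741 and ζ = 2.6/(2ω_n) = 0.7465.
%OS = 100·exp(−πζ/√(1−ζ²)) = 100·exp(−π·0.7465/√0.4428) = 2.95%.

2.95%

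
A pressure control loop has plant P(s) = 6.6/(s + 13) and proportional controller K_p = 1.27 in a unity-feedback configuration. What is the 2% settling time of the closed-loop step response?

Closed-loop transfer function: T(s) = K_p·P(s)/(1 + K_p·P(s)) = 8.382/(s + 13 + 8.382) = 8.382/(s + 21.38).
Time constant τ = 1/21.38 = 0.04677 s, so the 2% settling time is about 4τ = 0.187 s.

T_s ≈ 0.187 s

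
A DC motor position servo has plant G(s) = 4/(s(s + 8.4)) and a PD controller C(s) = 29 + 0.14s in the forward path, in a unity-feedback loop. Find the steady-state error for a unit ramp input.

The loop has one pole at the origin (type 1). Velocity error constant K_v = lim_{s→0} s·C(s)G(s) = 29·4/8.4 = 13.81.
Steady-state error to a unit ramp: e_ss = 1/K_v = 0.0724.

0.0724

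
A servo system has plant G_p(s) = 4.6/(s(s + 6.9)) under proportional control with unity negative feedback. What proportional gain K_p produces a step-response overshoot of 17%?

From %OS = 100·exp(−πζ/√(1−ζ²)) = 17%, ζ = −ln(0.17)/√(π²+ln²(0.17)) = 0.4913.
Characteristic equation s² + 6.9s + 4.6K_p = 0 gives ζ = 6.9/(2√(4.6K_p)).
Setting ζ = 0.4913: √(4.6K_p) = 6.9/(2·0.4913) = 7.023, so K_p = 49.32/4.6 = 10.7.

K_p = 10.7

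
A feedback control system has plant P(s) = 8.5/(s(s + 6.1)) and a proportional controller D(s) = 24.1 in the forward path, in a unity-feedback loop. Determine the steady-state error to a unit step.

The open loop D(s)P(s) has a pole at the origin (type 1), so the static position error constant is infinite and e_ss = 1/(1+∞) = 0.

0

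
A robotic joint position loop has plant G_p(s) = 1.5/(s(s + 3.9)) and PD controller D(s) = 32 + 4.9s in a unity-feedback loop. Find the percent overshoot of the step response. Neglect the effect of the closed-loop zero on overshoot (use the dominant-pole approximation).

Forward path: (32 + 4.9s)·1.5/(s(s+3.9)). The closed-loop characteristic equation is s² + (3.9 + 1.5·4.9)s + 1.5·32 = 0.
That is s² + 11.25s + 48 = 0, so ω_n = 6.928 rad/s and ζ = 11.25/(2·6.928) = 0.8119.
%OS = 100·exp(−πζ/√(1−ζ²)) = 1.27%.

1.27%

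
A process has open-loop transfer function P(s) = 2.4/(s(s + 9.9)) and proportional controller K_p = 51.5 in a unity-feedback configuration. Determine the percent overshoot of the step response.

21%

Closed-loop characteristic equation: s² + 9.9s + 123.6 = 0, so ω_n = 11.12 rad/s and ζ = 9.9/(2·11.12) = 0.4452.
%OS = 100·exp(−πζ/√(1−ζ²)) = 100·exp(−π·0.4452/√0.8018) = 21%.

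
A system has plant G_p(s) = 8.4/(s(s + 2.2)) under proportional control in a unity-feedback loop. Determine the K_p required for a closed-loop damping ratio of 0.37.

K_p = 1.05

Closed-loop characteristic equation: s² + 2.2s + K_p·8.4 = 0.
So ω_n = √(8.4K_p) and 2ζω_n = 2.2, giving ζ = 2.2/(2√(8.4K_p)).
Setting ζ = 0.37: √(8.4K_p) = 2.2/(2·0.37) = 2.973, so K_p = 8.839/8.4 = 1.05.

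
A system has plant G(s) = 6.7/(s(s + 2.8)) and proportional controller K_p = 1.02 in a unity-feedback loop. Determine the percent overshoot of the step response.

Closed-loop characteristic equation: s² + 2.8s + 6.834 = 0, so ω_n = 2.614 rad/s and ζ = 2.8/(2·2.614) = 0.5355.
%OS = 100·exp(−πζ/√(1−ζ²)) = 100·exp(−π·0.5355/√0.7132) = 13.6%.

13.6%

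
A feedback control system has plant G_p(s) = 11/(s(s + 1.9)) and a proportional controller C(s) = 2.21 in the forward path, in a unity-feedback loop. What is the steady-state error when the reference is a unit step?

0

The open loop C(s)G_p(s) has a pole at the origin (type 1), so the static position error constant is infinite and e_ss = 1/(1+∞) = 0.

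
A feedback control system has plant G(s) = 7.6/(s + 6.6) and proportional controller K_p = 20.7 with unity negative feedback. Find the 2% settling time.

Closed-loop transfer function: T(s) = K_p·G(s)/(1 + K_p·G(s)) = 157.3/(s + 6.6 + 157.3) = 157.3/(s + 163.9).
Time constant τ = 1/163.9 = 0.006101 s, so the 2% settling time is about 4τ = 0.0244 s.

T_s ≈ 0.0244 s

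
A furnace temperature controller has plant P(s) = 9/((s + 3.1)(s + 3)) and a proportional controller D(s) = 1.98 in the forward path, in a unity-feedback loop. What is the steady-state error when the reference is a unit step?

0.343

The loop is type 0. Static position error constant K_pos = D(0)·P(0) = 1.98·0.9677 = 1.916.
Steady-state error to a unit step: e_ss = 1/(1+K_pos) = 1/2.916 = 0.343.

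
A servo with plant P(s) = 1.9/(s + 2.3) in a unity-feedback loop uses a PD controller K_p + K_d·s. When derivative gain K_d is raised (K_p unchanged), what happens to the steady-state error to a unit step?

At s = 0 the derivative term contributes nothing: C(0) = K_p regardless of K_d, so K_pos = K_p·P(0) and e_ss are unchanged.

unchanged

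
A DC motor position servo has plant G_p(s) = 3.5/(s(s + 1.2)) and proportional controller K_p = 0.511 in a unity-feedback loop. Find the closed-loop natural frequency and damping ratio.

1 + K_p·G_p(s) = 0 gives s² + 1.2s + 1.788 = 0.
So ω_n² = 1.788 ⇒ ω_n = 1.337 rad/s, and ζ = 1.2/(2ω_n) = 0.449.

ω_n = 1.34 rad/s, ζ = 0.449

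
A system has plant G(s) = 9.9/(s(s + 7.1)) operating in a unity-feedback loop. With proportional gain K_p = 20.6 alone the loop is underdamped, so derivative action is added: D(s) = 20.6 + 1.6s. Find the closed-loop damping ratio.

ζ = 0.803

Forward path: (20.6 + 1.6s)·9.9/(s(s+7.1)). The closed-loop characteristic equation is s² + (7.1 + 9.9·1.6)s + 9.9·20.6 = 0.
That is s² + 22.94s + 203.9 = 0, so ω_n = 14.28 rad/s and ζ = 22.94/(2·14.28) = 0.8032.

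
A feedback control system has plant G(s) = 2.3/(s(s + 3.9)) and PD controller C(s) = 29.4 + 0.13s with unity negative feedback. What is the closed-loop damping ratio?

ζ = 0.255

Forward path: (29.4 + 0.13s)·2.3/(s(s+3.9)). The closed-loop characteristic equation is s² + (3.9 + 2.3·0.13)s + 2.3·29.4 = 0.
That is s² + 4.199s + 67.62 = 0, so ω_n = 8.223 rad/s and ζ = 4.199/(2·8.223) = 0.2553.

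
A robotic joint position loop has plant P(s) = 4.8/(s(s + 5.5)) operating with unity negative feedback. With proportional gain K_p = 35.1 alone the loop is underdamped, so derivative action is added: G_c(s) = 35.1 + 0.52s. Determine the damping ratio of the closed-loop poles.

Forward path: (35.1 + 0.52s)·4.8/(s(s+5.5)). The closed-loop characteristic equation is s² + (5.5 + 4.8·0.52)s + 4.8·35.1 = 0.
That is s² + 7.996s + 168.5 = 0, so ω_n = 12.98 rad/s and ζ = 7.996/(2·12.98) = 0.308.

ζ = 0.308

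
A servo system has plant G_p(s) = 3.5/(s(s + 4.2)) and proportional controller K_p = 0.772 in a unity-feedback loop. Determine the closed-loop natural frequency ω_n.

1 + K_p·G_p(s) = 0 gives s² + 4.2s + 2.702 = 0.
Matching s² + 2ζω_n s + ω_n²: ω_n = √2.702 = 1.644 rad/s and 2ζω_n = 4.2, so ζ = 4.2/(2·1.644) = 1.28.

ω_n = 1.64 rad/s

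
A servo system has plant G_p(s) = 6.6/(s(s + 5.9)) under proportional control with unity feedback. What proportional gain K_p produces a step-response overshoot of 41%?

From %OS = 100·exp(−πζ/√(1−ζ²)) = 41%, ζ = −ln(0.41)/√(π²+ln²(0.41)) = 0.273.
Characteristic equation s² + 5.9s + 6.6K_p = 0 gives ζ = 5.9/(2√(6.6K_p)).
Setting ζ = 0.273: √(6.6K_p) = 5.9/(2·0.273) = 10.8, so K_p = 116.7/6.6 = 17.7.

K_p = 17.7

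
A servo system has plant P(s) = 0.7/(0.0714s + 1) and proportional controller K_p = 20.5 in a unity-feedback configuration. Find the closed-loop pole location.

Closed loop: T(s) = K_p·P/(1+K_p·P) = 14.35/(0.0714s + 1 + 14.35), with pole at s = −(1 + 14.35)/0.0714 = −215.

s = -215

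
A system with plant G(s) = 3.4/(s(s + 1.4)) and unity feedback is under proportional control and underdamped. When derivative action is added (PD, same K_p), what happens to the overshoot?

The derivative term adds K·K_d to the s-coefficient of the characteristic equation, raising 2ζω_n while ω_n is unchanged; ζ increases, so overshoot decreases.

decrease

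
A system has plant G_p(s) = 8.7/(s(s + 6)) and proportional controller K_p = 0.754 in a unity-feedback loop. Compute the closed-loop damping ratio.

ζ = 1.17

With unity feedback the closed-loop characteristic equation is s² + 6s + 0.754·8.7 = s² + 6s + 6.56 = 0.
Matching s² + 2ζω_n s + ω_n²: ω_n = √6.56 = 2.561 rad/s and 2ζω_n = 6, so ζ = 6/(2·2.561) = 1.17.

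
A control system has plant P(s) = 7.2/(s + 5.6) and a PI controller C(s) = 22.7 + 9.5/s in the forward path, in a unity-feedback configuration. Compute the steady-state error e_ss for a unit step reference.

The open loop C(s)P(s) has a pole at the origin (type 1), so the static position error constant is infinite and e_ss = 1/(1+∞) = 0.

0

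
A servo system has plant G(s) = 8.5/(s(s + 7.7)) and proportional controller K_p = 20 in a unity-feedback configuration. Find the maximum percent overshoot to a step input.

From 1 + K_pG(s) = 0: s² + 7.7s + 170 = 0 ⇒ ω_n = 13.04, ζ = 0.2953.
%OS = 100·exp(−πζ/√(1−ζ²)) = 100·exp(−π·0.2953/√0.9128) = 37.9%.

37.9%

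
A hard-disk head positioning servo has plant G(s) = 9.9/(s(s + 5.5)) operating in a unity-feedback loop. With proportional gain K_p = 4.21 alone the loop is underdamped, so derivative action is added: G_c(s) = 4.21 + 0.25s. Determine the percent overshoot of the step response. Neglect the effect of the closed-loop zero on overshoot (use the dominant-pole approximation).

8.48%

Forward path: (4.21 + 0.25s)·9.9/(s(s+5.5)). The closed-loop characteristic equation is s² + (5.5 + 9.9·0.25)s + 9.9·4.21 = 0.
That is s² + 7.975s + 41.68 = 0, so ω_n = 6.456 rad/s and ζ = 7.975/(2·6.456) = 0.6176.
%OS = 100·exp(−πζ/√(1−ζ²)) = 8.48%.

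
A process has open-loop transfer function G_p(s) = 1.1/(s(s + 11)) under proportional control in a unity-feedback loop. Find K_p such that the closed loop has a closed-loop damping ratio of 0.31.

Closed-loop characteristic equation: s² + 11s + K_p·1.1 = 0.
So ω_n = √(1.1K_p) and 2ζω_n = 11, giving ζ = 11/(2√(1.1K_p)).
Setting ζ = 0.31: √(1.1K_p) = 11/(2·0.31) = 17.74, so K_p = 314.8/1.1 = 286.

K_p = 286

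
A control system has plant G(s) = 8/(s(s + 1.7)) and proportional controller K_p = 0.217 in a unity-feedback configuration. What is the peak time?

T_p = 3.12 s

The closed-loop denominator s² + 1.7s + 1.736 gives ω_n = √1.736 = 1.318 and ζ = 1.7/(2ω_n) = 0.6451.
Damped frequency ω_d = ω_n√(1−ζ²) = 1.007 rad/s, so peak time T_p = π/ω_d = 3.12 s.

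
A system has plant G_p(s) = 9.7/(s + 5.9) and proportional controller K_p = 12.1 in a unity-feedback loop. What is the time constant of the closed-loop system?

τ = 0.00811 s

Closed-loop transfer function: T(s) = K_p·G_p(s)/(1 + K_p·G_p(s)) = 117.4/(s + 5.9 + 117.4) = 117.4/(s + 123.3).
Time constant τ = 1/123.3 = 0.00811 s.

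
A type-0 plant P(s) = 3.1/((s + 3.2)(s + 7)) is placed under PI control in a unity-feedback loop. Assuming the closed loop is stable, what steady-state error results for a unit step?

The PI controller's integrator makes the forward path type 1, so e_ss to a step is zero.

0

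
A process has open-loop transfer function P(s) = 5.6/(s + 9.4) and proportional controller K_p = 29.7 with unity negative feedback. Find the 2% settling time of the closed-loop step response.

T_s ≈ 0.0228 s

Closed-loop transfer function: T(s) = K_p·P(s)/(1 + K_p·P(s)) = 166.3/(s + 9.4 + 166.3) = 166.3/(s + 175.7).
Time constant τ = 1/175.7 = 0.005691 s, so the 2% settling time is about 4τ = 0.0228 s.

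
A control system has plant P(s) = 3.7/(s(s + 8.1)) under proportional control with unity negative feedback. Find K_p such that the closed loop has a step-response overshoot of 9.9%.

From %OS = 100·exp(−πζ/√(1−ζ²)) = 9.9%, ζ = −ln(0.099)/√(π²+ln²(0.099)) = 0.5928.
Characteristic equation s² + 8.1s + 3.7K_p = 0 gives ζ = 8.1/(2√(3.7K_p)).
Setting ζ = 0.5928: √(3.7K_p) = 8.1/(2·0.5928) = 6.832, so K_p = 46.67/3.7 = 12.6.

K_p = 12.6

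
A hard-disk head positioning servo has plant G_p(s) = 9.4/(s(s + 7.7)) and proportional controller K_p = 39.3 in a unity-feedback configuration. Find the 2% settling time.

T_s ≈ 1.04 s

The closed-loop denominator s² + 7.7s + 369.4 gives ω_n = √369.4 = 19.22 and ζ = 7.7/(2ω_n) = 0.2003.
2% settling time T_s ≈ 4/(ζω_n) = 4/3.85 = 1.04 s.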